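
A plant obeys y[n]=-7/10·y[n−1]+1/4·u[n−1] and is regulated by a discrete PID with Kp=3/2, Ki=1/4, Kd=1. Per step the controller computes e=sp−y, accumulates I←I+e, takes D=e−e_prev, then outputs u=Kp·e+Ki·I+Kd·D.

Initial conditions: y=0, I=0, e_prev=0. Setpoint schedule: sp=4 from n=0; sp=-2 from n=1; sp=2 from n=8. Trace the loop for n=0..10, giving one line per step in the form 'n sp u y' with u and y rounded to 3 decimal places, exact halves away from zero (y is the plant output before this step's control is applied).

0 4 11.000 0.000
1 -2 -16.063 2.750
2 -2 15.399 -5.941
3 -2 -30.666 8.008
4 -2 39.302 -13.272
5 -2 -68.228 19.116
6 -2 95.156 -30.438
7 -2 -155.007 45.096
8 2 237.143 -70.319
9 2 -355.968 108.509
10 2 548.239 -164.948

(exact arithmetic carried between steps; '≈' marks a value shown rounded to 6 d.p. or computed from one; I and e_prev carry over from the previous line; the table rounds u and y to 3 d.p., halves away from zero)
n=0: y=0, sp=4, e=sp−y=4; I=4, D=e−e_prev=4; u=3/2·4+1/4·4+1·4=11; next y=-7/10·0+1/4·11=2.75
n=1: y=2.75, sp=-2, e=sp−y=-4.75; I=-0.75, D=e−e_prev=-8.75; u=3/2·(-4.75)+1/4·(-0.75)+1·(-8.75)=-16.0625; next y=-7/10·2.75+1/4·(-16.0625)=-5.940625
n=2: y=-5.940625, sp=-2, e=sp−y=3.940625; I=3.190625, D=e−e_prev=8.690625; u=3/2·3.940625+1/4·3.190625+1·8.690625≈15.399219; next y=-7/10·(-5.940625)+1/4·15.399219≈8.008242
n=3: y≈8.008242, sp=-2, e=sp−y≈-10.008242; I≈-6.817617, D=e−e_prev≈-13.948867; u=3/2·(-10.008242)+1/4·(-6.817617)+1·(-13.948867)≈-30.665635; next y=-7/10·8.008242+1/4·(-30.665635)≈-13.272178
n=4: y≈-13.272178, sp=-2, e=sp−y≈11.272178; I≈4.454561, D=e−e_prev≈21.280420; u=3/2·11.272178+1/4·4.454561+1·21.280420≈39.302328; next y=-7/10·(-13.272178)+1/4·39.302328≈19.116107
n=5: y≈19.116107, sp=-2, e=sp−y≈-21.116107; I≈-16.661546, D=e−e_prev≈-32.388285; u=3/2·(-21.116107)+1/4·(-16.661546)+1·(-32.388285)≈-68.227832; next y=-7/10·19.116107+1/4·(-68.227832)≈-30.438233
n=6: y≈-30.438233, sp=-2, e=sp−y≈28.438233; I≈11.776687, D=e−e_prev≈49.554339; u=3/2·28.438233+1/4·11.776687+1·49.554339≈95.155860; next y=-7/10·(-30.438233)+1/4·95.155860≈45.095728
n=7: y≈45.095728, sp=-2, e=sp−y≈-47.095728; I≈-35.319041, D=e−e_prev≈-75.533960; u=3/2·(-47.095728)+1/4·(-35.319041)+1·(-75.533960)≈-155.007312; next y=-7/10·45.095728+1/4·(-155.007312)≈-70.318838
n=8: y≈-70.318838, sp=2, e=sp−y≈72.318838; I≈36.999797, D=e−e_prev≈119.414565; u=3/2·72.318838+1/4·36.999797+1·119.414565≈237.142771; next y=-7/10·(-70.318838)+1/4·237.142771≈108.508879
n=9: y≈108.508879, sp=2, e=sp−y≈-106.508879; I≈-69.509082, D=e−e_prev≈-178.827717; u=3/2·(-106.508879)+1/4·(-69.509082)+1·(-178.827717)≈-355.968306; next y=-7/10·108.508879+1/4·(-355.968306)≈-164.948292
n=10: y≈-164.948292, sp=2, e=sp−y≈166.948292; I≈97.439209, D=e−e_prev≈273.457171; u=3/2·166.948292+1/4·97.439209+1·273.457171≈548.239411; next y=-7/10·(-164.948292)+1/4·548.239411≈252.523657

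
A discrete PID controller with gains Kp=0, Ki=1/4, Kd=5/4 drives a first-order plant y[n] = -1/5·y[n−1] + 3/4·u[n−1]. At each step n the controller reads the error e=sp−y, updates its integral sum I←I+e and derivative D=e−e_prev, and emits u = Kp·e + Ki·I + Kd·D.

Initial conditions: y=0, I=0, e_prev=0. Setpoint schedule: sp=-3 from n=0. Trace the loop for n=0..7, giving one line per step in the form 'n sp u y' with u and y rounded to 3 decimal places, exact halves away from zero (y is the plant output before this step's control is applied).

0 -3 -4.500 0.000
1 -3 3.563 -3.375
2 -3 -10.645 3.347
3 -3 14.171 -8.653
4 -3 -30.934 12.359
5 -3 48.538 -25.672
6 -3 -94.149 41.538
7 -3 159.415 -78.919

(exact arithmetic carried between steps; '≈' marks a value shown rounded to 6 d.p. or computed from one; I and e_prev carry over from the previous line; the table rounds u and y to 3 d.p., halves away from zero)
n=0: y=0, sp=-3, e=sp−y=-3; I=-3, D=e−e_prev=-3; u=0·(-3)+1/4·(-3)+5/4·(-3)=-4.5; next y=-1/5·0+3/4·(-4.5)=-3.375
n=1: y=-3.375, sp=-3, e=sp−y=0.375; I=-2.625, D=e−e_prev=3.375; u=0·0.375+1/4·(-2.625)+5/4·3.375=3.5625; next y=-1/5·(-3.375)+3/4·3.5625=3.346875
n=2: y=3.346875, sp=-3, e=sp−y=-6.346875; I=-8.971875, D=e−e_prev=-6.721875; u=0·(-6.346875)+1/4·(-8.971875)+5/4·(-6.721875)≈-10.645313; next y=-1/5·3.346875+3/4·(-10.645313)≈-8.653359
n=3: y≈-8.653359, sp=-3, e=sp−y≈5.653359; I≈-3.318516, D=e−e_prev≈12.000234; u=0·5.653359+1/4·(-3.318516)+5/4·12.000234≈14.170664; next y=-1/5·(-8.653359)+3/4·14.170664≈12.358670
n=4: y≈12.358670, sp=-3, e=sp−y≈-15.358670; I≈-18.677186, D=e−e_prev≈-21.012029; u=0·(-15.358670)+1/4·(-18.677186)+5/4·(-21.012029)≈-30.934333; next y=-1/5·12.358670+3/4·(-30.934333)≈-25.672484
n=5: y≈-25.672484, sp=-3, e=sp−y≈22.672484; I≈3.995298, D=e−e_prev≈38.031154; u=0·22.672484+1/4·3.995298+5/4·38.031154≈48.537767; next y=-1/5·(-25.672484)+3/4·48.537767≈41.537822
n=6: y≈41.537822, sp=-3, e=sp−y≈-44.537822; I≈-40.542524, D=e−e_prev≈-67.210305; u=0·(-44.537822)+1/4·(-40.542524)+5/4·(-67.210305)≈-94.148513; next y=-1/5·41.537822+3/4·(-94.148513)≈-78.918949
n=7: y≈-78.918949, sp=-3, e=sp−y≈75.918949; I≈35.376425, D=e−e_prev≈120.456771; u=0·75.918949+1/4·35.376425+5/4·120.456771≈159.415070; next y=-1/5·(-78.918949)+3/4·159.415070≈135.345092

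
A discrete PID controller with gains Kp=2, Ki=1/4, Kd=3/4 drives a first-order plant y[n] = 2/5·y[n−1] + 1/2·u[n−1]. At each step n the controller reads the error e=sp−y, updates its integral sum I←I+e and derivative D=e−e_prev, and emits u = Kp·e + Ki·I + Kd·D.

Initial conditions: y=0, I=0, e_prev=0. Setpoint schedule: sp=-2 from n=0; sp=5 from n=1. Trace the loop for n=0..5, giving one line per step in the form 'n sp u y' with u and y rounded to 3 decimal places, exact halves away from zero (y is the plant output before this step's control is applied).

(exact arithmetic carried between steps; '≈' marks a value shown rounded to 6 d.p. or computed from one; I and e_prev carry over from the previous line; the table rounds u and y to 3 d.p., halves away from zero)
n=0: y=0, sp=-2, e=sp−y=-2; I=-2, D=e−e_prev=-2; u=2·(-2)+1/4·(-2)+3/4·(-2)=-6; next y=2/5·0+1/2·(-6)=-3
n=1: y=-3, sp=5, e=sp−y=8; I=6, D=e−e_prev=10; u=2·8+1/4·6+3/4·10=25; next y=2/5·(-3)+1/2·25=11.3
n=2: y=11.3, sp=5, e=sp−y=-6.3; I=-0.3, D=e−e_prev=-14.3; u=2·(-6.3)+1/4·(-0.3)+3/4·(-14.3)=-23.4; next y=2/5·11.3+1/2·(-23.4)=-7.18
n=3: y=-7.18, sp=5, e=sp−y=12.18; I=11.88, D=e−e_prev=18.48; u=2·12.18+1/4·11.88+3/4·18.48=41.19; next y=2/5·(-7.18)+1/2·41.19=17.723
n=4: y=17.723, sp=5, e=sp−y=-12.723; I=-0.843, D=e−e_prev=-24.903; u=2·(-12.723)+1/4·(-0.843)+3/4·(-24.903)=-44.334; next y=2/5·17.723+1/2·(-44.334)=-15.0778
n=5: y=-15.0778, sp=5, e=sp−y=20.0778; I=19.2348, D=e−e_prev=32.8008; u=2·20.0778+1/4·19.2348+3/4·32.8008=69.5649; next y=2/5·(-15.0778)+1/2·69.5649=28.75133

0 -2 -6.000 0.000
1 5 25.000 -3.000
2 5 -23.400 11.300
3 5 41.190 -7.180
4 5 -44.334 17.723
5 5 69.565 -15.078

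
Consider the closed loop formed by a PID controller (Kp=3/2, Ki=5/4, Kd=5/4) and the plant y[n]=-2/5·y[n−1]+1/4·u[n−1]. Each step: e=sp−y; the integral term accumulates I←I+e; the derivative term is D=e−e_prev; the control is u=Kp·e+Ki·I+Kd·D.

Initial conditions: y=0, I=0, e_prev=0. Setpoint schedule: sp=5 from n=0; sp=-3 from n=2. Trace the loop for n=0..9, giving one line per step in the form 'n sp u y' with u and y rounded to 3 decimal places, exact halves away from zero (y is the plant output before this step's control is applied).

0 5 20.000 0.000
1 5 0.000 5.000
2 -3 2.250 -2.000
3 -3 -11.200 1.363
4 -3 6.380 -3.345
5 -3 -24.185 2.933
6 -3 16.856 -7.219
7 -3 -47.845 7.102
8 -3 45.044 -14.802
9 -3 -95.519 17.182

(exact arithmetic carried between steps; '≈' marks a value shown rounded to 6 d.p. or computed from one; I and e_prev carry over from the previous line; the table rounds u and y to 3 d.p., halves away from zero)
n=0: y=0, sp=5, e=sp−y=5; I=5, D=e−e_prev=5; u=3/2·5+5/4·5+5/4·5=20; next y=-2/5·0+1/4·20=5
n=1: y=5, sp=5, e=sp−y=0; I=5, D=e−e_prev=-5; u=3/2·0+5/4·5+5/4·(-5)=0; next y=-2/5·5+1/4·0=-2
n=2: y=-2, sp=-3, e=sp−y=-1; I=4, D=e−e_prev=-1; u=3/2·(-1)+5/4·4+5/4·(-1)=2.25; next y=-2/5·(-2)+1/4·2.25=1.3625
n=3: y=1.3625, sp=-3, e=sp−y=-4.3625; I=-0.3625, D=e−e_prev=-3.3625; u=3/2·(-4.3625)+5/4·(-0.3625)+5/4·(-3.3625)=-11.2; next y=-2/5·1.3625+1/4·(-11.2)=-3.345
n=4: y=-3.345, sp=-3, e=sp−y=0.345; I=-0.0175, D=e−e_prev=4.7075; u=3/2·0.345+5/4·(-0.0175)+5/4·4.7075=6.38; next y=-2/5·(-3.345)+1/4·6.38=2.933
n=5: y=2.933, sp=-3, e=sp−y=-5.933; I=-5.9505, D=e−e_prev=-6.278; u=3/2·(-5.933)+5/4·(-5.9505)+5/4·(-6.278)=-24.185125; next y=-2/5·2.933+1/4·(-24.185125)≈-7.219481
n=6: y≈-7.219481, sp=-3, e=sp−y≈4.219481; I≈-1.731019, D=e−e_prev≈10.152481; u=3/2·4.219481+5/4·(-1.731019)+5/4·10.152481≈16.85605; next y=-2/5·(-7.219481)+1/4·16.85605≈7.101805
n=7: y=7.101805, sp=-3, e=sp−y=-10.101805; I≈-11.832824, D=e−e_prev≈-14.321286; u=3/2·(-10.101805)+5/4·(-11.832824)+5/4·(-14.321286)≈-47.845345; next y=-2/5·7.101805+1/4·(-47.845345)≈-14.802058
n=8: y≈-14.802058, sp=-3, e=sp−y≈11.802058; I≈-0.030766, D=e−e_prev≈21.903863; u=3/2·11.802058+5/4·(-0.030766)+5/4·21.903863≈45.044460; next y=-2/5·(-14.802058)+1/4·45.044460≈17.181938
n=9: y≈17.181938, sp=-3, e=sp−y≈-20.181938; I≈-20.212704, D=e−e_prev≈-31.983996; u=3/2·(-20.181938)+5/4·(-20.212704)+5/4·(-31.983996)≈-95.518782; next y=-2/5·17.181938+1/4·(-95.518782)≈-30.752471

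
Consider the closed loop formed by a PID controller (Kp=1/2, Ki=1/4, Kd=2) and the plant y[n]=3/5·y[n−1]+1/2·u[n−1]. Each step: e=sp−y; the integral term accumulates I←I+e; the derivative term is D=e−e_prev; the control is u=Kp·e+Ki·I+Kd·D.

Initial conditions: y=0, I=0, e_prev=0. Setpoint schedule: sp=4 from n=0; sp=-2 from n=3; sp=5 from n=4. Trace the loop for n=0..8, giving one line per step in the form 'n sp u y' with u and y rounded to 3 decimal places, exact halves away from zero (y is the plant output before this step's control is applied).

(exact arithmetic carried between steps; '≈' marks a value shown rounded to 6 d.p. or computed from one; I and e_prev carry over from the previous line; the table rounds u and y to 3 d.p., halves away from zero)
n=0: y=0, sp=4, e=sp−y=4; I=4, D=e−e_prev=4; u=1/2·4+1/4·4+2·4=11; next y=3/5·0+1/2·11=5.5
n=1: y=5.5, sp=4, e=sp−y=-1.5; I=2.5, D=e−e_prev=-5.5; u=1/2·(-1.5)+1/4·2.5+2·(-5.5)=-11.125; next y=3/5·5.5+1/2·(-11.125)=-2.2625
n=2: y=-2.2625, sp=4, e=sp−y=6.2625; I=8.7625, D=e−e_prev=7.7625; u=1/2·6.2625+1/4·8.7625+2·7.7625=20.846875; next y=3/5·(-2.2625)+1/2·20.846875≈9.065938
n=3: y≈9.065938, sp=-2, e=sp−y≈-11.065938; I≈-2.303438, D=e−e_prev≈-17.328438; u=1/2·(-11.065938)+1/4·(-2.303438)+2·(-17.328438)≈-40.765703; next y=3/5·9.065938+1/2·(-40.765703)≈-14.943289
n=4: y≈-14.943289, sp=5, e=sp−y≈19.943289; I≈17.639852, D=e−e_prev≈31.009227; u=1/2·19.943289+1/4·17.639852+2·31.009227≈76.400061; next y=3/5·(-14.943289)+1/2·76.400061≈29.234057
n=5: y≈29.234057, sp=5, e=sp−y≈-24.234057; I≈-6.594205, D=e−e_prev≈-44.177346; u=1/2·(-24.234057)+1/4·(-6.594205)+2·(-44.177346)≈-102.120272; next y=3/5·29.234057+1/2·(-102.120272)≈-33.519702
n=6: y≈-33.519702, sp=5, e=sp−y≈38.519702; I≈31.925496, D=e−e_prev≈62.753759; u=1/2·38.519702+1/4·31.925496+2·62.753759≈152.748742; next y=3/5·(-33.519702)+1/2·152.748742≈56.262550
n=7: y≈56.262550, sp=5, e=sp−y≈-51.262550; I≈-19.337054, D=e−e_prev≈-89.782252; u=1/2·(-51.262550)+1/4·(-19.337054)+2·(-89.782252)≈-210.030042; next y=3/5·56.262550+1/2·(-210.030042)≈-71.257491
n=8: y≈-71.257491, sp=5, e=sp−y≈76.257491; I≈56.920437, D=e−e_prev≈127.520041; u=1/2·76.257491+1/4·56.920437+2·127.520041≈307.398936; next y=3/5·(-71.257491)+1/2·307.398936≈110.944974

0 4 11.000 0.000
1 4 -11.125 5.500
2 4 20.847 -2.263
3 -2 -40.766 9.066
4 5 76.400 -14.943
5 5 -102.120 29.234
6 5 152.749 -33.520
7 5 -210.030 56.263
8 5 307.399 -71.257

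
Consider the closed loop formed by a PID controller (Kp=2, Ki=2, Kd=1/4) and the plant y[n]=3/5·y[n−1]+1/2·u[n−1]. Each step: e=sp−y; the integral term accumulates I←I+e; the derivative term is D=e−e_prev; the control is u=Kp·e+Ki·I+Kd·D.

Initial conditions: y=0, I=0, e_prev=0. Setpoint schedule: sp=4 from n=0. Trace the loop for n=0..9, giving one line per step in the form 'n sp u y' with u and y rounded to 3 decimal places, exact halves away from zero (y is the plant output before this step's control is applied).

0 4 17.000 0.000
1 4 -12.125 8.500
2 4 21.216 -0.963
3 4 -17.944 10.030
4 4 27.927 -2.954
5 4 -25.777 12.191
6 4 37.128 -5.574
7 4 -36.539 15.220
8 4 49.738 -9.137
9 4 -51.304 19.387

(exact arithmetic carried between steps; '≈' marks a value shown rounded to 6 d.p. or computed from one; I and e_prev carry over from the previous line; the table rounds u and y to 3 d.p., halves away from zero)
n=0: y=0, sp=4, e=sp−y=4; I=4, D=e−e_prev=4; u=2·4+2·4+1/4·4=17; next y=3/5·0+1/2·17=8.5
n=1: y=8.5, sp=4, e=sp−y=-4.5; I=-0.5, D=e−e_prev=-8.5; u=2·(-4.5)+2·(-0.5)+1/4·(-8.5)=-12.125; next y=3/5·8.5+1/2·(-12.125)=-0.9625
n=2: y=-0.9625, sp=4, e=sp−y=4.9625; I=4.4625, D=e−e_prev=9.4625; u=2·4.9625+2·4.4625+1/4·9.4625=21.215625; next y=3/5·(-0.9625)+1/2·21.215625≈10.030313
n=3: y≈10.030313, sp=4, e=sp−y≈-6.030313; I≈-1.567813, D=e−e_prev≈-10.992813; u=2·(-6.030313)+2·(-1.567813)+1/4·(-10.992813)≈-17.944453; next y=3/5·10.030313+1/2·(-17.944453)≈-2.954039
n=4: y≈-2.954039, sp=4, e=sp−y≈6.954039; I≈5.386227, D=e−e_prev≈12.984352; u=2·6.954039+2·5.386227+1/4·12.984352≈27.926619; next y=3/5·(-2.954039)+1/2·27.926619≈12.190886
n=5: y≈12.190886, sp=4, e=sp−y≈-8.190886; I≈-2.804660, D=e−e_prev≈-15.144925; u=2·(-8.190886)+2·(-2.804660)+1/4·(-15.144925)≈-25.777323; next y=3/5·12.190886+1/2·(-25.777323)≈-5.574130
n=6: y≈-5.574130, sp=4, e=sp−y≈9.574130; I≈6.769470, D=e−e_prev≈17.765016; u=2·9.574130+2·6.769470+1/4·17.765016≈37.128454; next y=3/5·(-5.574130)+1/2·37.128454≈15.219749
n=7: y≈15.219749, sp=4, e=sp−y≈-11.219749; I≈-4.450279, D=e−e_prev≈-20.793879; u=2·(-11.219749)+2·(-4.450279)+1/4·(-20.793879)≈-36.538525; next y=3/5·15.219749+1/2·(-36.538525)≈-9.137413
n=8: y≈-9.137413, sp=4, e=sp−y≈13.137413; I≈8.687134, D=e−e_prev≈24.357162; u=2·13.137413+2·8.687134+1/4·24.357162≈49.738386; next y=3/5·(-9.137413)+1/2·49.738386≈19.386745
n=9: y≈19.386745, sp=4, e=sp−y≈-15.386745; I≈-6.699611, D=e−e_prev≈-28.524158; u=2·(-15.386745)+2·(-6.699611)+1/4·(-28.524158)≈-51.303751; next y=3/5·19.386745+1/2·(-51.303751)≈-14.019828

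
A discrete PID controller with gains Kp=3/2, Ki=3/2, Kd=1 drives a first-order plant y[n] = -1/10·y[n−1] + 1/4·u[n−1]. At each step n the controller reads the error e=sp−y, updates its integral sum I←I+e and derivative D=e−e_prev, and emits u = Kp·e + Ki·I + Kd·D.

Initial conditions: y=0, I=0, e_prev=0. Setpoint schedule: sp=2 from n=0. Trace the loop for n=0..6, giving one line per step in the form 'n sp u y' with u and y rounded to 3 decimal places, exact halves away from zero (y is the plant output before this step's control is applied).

0 2 8.000 0.000
1 2 1.000 2.000
2 2 10.800 0.050
3 2 1.195 2.695
4 2 13.461 0.029
5 2 0.419 3.362
6 2 16.083 -0.231

(exact arithmetic carried between steps; '≈' marks a value shown rounded to 6 d.p. or computed from one; I and e_prev carry over from the previous line; the table rounds u and y to 3 d.p., halves away from zero)
n=0: y=0, sp=2, e=sp−y=2; I=2, D=e−e_prev=2; u=3/2·2+3/2·2+1·2=8; next y=-1/10·0+1/4·8=2
n=1: y=2, sp=2, e=sp−y=0; I=2, D=e−e_prev=-2; u=3/2·0+3/2·2+1·(-2)=1; next y=-1/10·2+1/4·1=0.05
n=2: y=0.05, sp=2, e=sp−y=1.95; I=3.95, D=e−e_prev=1.95; u=3/2·1.95+3/2·3.95+1·1.95=10.8; next y=-1/10·0.05+1/4·10.8=2.695
n=3: y=2.695, sp=2, e=sp−y=-0.695; I=3.255, D=e−e_prev=-2.645; u=3/2·(-0.695)+3/2·3.255+1·(-2.645)=1.195; next y=-1/10·2.695+1/4·1.195=0.02925
n=4: y=0.02925, sp=2, e=sp−y=1.97075; I=5.22575, D=e−e_prev=2.66575; u=3/2·1.97075+3/2·5.22575+1·2.66575=13.4605; next y=-1/10·0.02925+1/4·13.4605=3.3622
n=5: y=3.3622, sp=2, e=sp−y=-1.3622; I=3.86355, D=e−e_prev=-3.33295; u=3/2·(-1.3622)+3/2·3.86355+1·(-3.33295)=0.419075; next y=-1/10·3.3622+1/4·0.419075≈-0.231451
n=6: y≈-0.231451, sp=2, e=sp−y≈2.231451; I≈6.095001, D=e−e_prev≈3.593651; u=3/2·2.231451+3/2·6.095001+1·3.593651≈16.08333; next y=-1/10·(-0.231451)+1/4·16.08333≈4.043978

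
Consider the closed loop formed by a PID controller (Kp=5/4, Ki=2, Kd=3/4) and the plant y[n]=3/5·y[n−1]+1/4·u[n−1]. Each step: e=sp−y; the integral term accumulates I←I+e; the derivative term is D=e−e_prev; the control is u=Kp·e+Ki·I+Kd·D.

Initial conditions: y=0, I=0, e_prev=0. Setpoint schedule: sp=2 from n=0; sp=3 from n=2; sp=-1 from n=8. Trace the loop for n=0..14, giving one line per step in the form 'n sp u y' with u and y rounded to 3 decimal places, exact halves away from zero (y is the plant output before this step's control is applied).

(exact arithmetic carried between steps; '≈' marks a value shown rounded to 6 d.p. or computed from one; I and e_prev carry over from the previous line; the table rounds u and y to 3 d.p., halves away from zero)
n=0: y=0, sp=2, e=sp−y=2; I=2, D=e−e_prev=2; u=5/4·2+2·2+3/4·2=8; next y=3/5·0+1/4·8=2
n=1: y=2, sp=2, e=sp−y=0; I=2, D=e−e_prev=-2; u=5/4·0+2·2+3/4·(-2)=2.5; next y=3/5·2+1/4·2.5=1.825
n=2: y=1.825, sp=3, e=sp−y=1.175; I=3.175, D=e−e_prev=1.175; u=5/4·1.175+2·3.175+3/4·1.175=8.7; next y=3/5·1.825+1/4·8.7=3.27
n=3: y=3.27, sp=3, e=sp−y=-0.27; I=2.905, D=e−e_prev=-1.445; u=5/4·(-0.27)+2·2.905+3/4·(-1.445)=4.38875; next y=3/5·3.27+1/4·4.38875≈3.059188
n=4: y≈3.059188, sp=3, e=sp−y≈-0.059188; I≈2.845813, D=e−e_prev≈0.210813; u=5/4·(-0.059188)+2·2.845813+3/4·0.210813≈5.77575; next y=3/5·3.059188+1/4·5.77575≈3.27945
n=5: y=3.27945, sp=3, e=sp−y=-0.27945; I≈2.566363, D=e−e_prev≈-0.220263; u=5/4·(-0.27945)+2·2.566363+3/4·(-0.220263)≈4.618216; next y=3/5·3.27945+1/4·4.618216≈3.122224
n=6: y≈3.122224, sp=3, e=sp−y≈-0.122224; I≈2.444139, D=e−e_prev≈0.157226; u=5/4·(-0.122224)+2·2.444139+3/4·0.157226≈4.853417; next y=3/5·3.122224+1/4·4.853417≈3.086689
n=7: y≈3.086689, sp=3, e=sp−y≈-0.086689; I≈2.357450, D=e−e_prev≈0.035535; u=5/4·(-0.086689)+2·2.357450+3/4·0.035535≈4.633191; next y=3/5·3.086689+1/4·4.633191≈3.010311
n=8: y≈3.010311, sp=-1, e=sp−y≈-4.010311; I≈-1.652861, D=e−e_prev≈-3.923622; u=5/4·(-4.010311)+2·(-1.652861)+3/4·(-3.923622)≈-11.261327; next y=3/5·3.010311+1/4·(-11.261327)≈-1.009145
n=9: y≈-1.009145, sp=-1, e=sp−y≈0.009145; I≈-1.643716, D=e−e_prev≈4.019456; u=5/4·0.009145+2·(-1.643716)+3/4·4.019456≈-0.261408; next y=3/5·(-1.009145)+1/4·(-0.261408)≈-0.670839
n=10: y≈-0.670839, sp=-1, e=sp−y≈-0.329161; I≈-1.972877, D=e−e_prev≈-0.338306; u=5/4·(-0.329161)+2·(-1.972877)+3/4·(-0.338306)≈-4.610934; next y=3/5·(-0.670839)+1/4·(-4.610934)≈-1.555237
n=11: y≈-1.555237, sp=-1, e=sp−y≈0.555237; I≈-1.417640, D=e−e_prev≈0.884398; u=5/4·0.555237+2·(-1.417640)+3/4·0.884398≈-1.477935; next y=3/5·(-1.555237)+1/4·(-1.477935)≈-1.302626
n=12: y≈-1.302626, sp=-1, e=sp−y≈0.302626; I≈-1.115014, D=e−e_prev≈-0.252611; u=5/4·0.302626+2·(-1.115014)+3/4·(-0.252611)≈-2.041204; next y=3/5·(-1.302626)+1/4·(-2.041204)≈-1.291876
n=13: y≈-1.291876, sp=-1, e=sp−y≈0.291876; I≈-0.823137, D=e−e_prev≈-0.010749; u=5/4·0.291876+2·(-0.823137)+3/4·(-0.010749)≈-1.289491; next y=3/5·(-1.291876)+1/4·(-1.289491)≈-1.097499
n=14: y≈-1.097499, sp=-1, e=sp−y≈0.097499; I≈-0.725639, D=e−e_prev≈-0.194378; u=5/4·0.097499+2·(-0.725639)+3/4·(-0.194378)≈-1.475187; next y=3/5·(-1.097499)+1/4·(-1.475187)≈-1.027296

0 2 8.000 0.000
1 2 2.500 2.000
2 3 8.700 1.825
3 3 4.389 3.270
4 3 5.776 3.059
5 3 4.618 3.279
6 3 4.853 3.122
7 3 4.633 3.087
8 -1 -11.261 3.010
9 -1 -0.261 -1.009
10 -1 -4.611 -0.671
11 -1 -1.478 -1.555
12 -1 -2.041 -1.303
13 -1 -1.289 -1.292
14 -1 -1.475 -1.097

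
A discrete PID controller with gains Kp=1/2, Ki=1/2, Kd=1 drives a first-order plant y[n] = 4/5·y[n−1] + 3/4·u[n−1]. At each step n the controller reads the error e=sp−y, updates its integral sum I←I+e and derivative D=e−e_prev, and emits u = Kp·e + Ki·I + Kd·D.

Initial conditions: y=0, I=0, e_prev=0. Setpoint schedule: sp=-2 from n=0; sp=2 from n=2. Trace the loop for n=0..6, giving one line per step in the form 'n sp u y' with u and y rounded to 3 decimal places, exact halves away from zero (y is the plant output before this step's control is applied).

(exact arithmetic carried between steps; '≈' marks a value shown rounded to 6 d.p. or computed from one; I and e_prev carry over from the previous line; the table rounds u and y to 3 d.p., halves away from zero)
n=0: y=0, sp=-2, e=sp−y=-2; I=-2, D=e−e_prev=-2; u=1/2·(-2)+1/2·(-2)+1·(-2)=-4; next y=4/5·0+3/4·(-4)=-3
n=1: y=-3, sp=-2, e=sp−y=1; I=-1, D=e−e_prev=3; u=1/2·1+1/2·(-1)+1·3=3; next y=4/5·(-3)+3/4·3=-0.15
n=2: y=-0.15, sp=2, e=sp−y=2.15; I=1.15, D=e−e_prev=1.15; u=1/2·2.15+1/2·1.15+1·1.15=2.8; next y=4/5·(-0.15)+3/4·2.8=1.98
n=3: y=1.98, sp=2, e=sp−y=0.02; I=1.17, D=e−e_prev=-2.13; u=1/2·0.02+1/2·1.17+1·(-2.13)=-1.535; next y=4/5·1.98+3/4·(-1.535)=0.43275
n=4: y=0.43275, sp=2, e=sp−y=1.56725; I=2.73725, D=e−e_prev=1.54725; u=1/2·1.56725+1/2·2.73725+1·1.54725=3.6995; next y=4/5·0.43275+3/4·3.6995=3.120825
n=5: y=3.120825, sp=2, e=sp−y=-1.120825; I=1.616425, D=e−e_prev=-2.688075; u=1/2·(-1.120825)+1/2·1.616425+1·(-2.688075)=-2.440275; next y=4/5·3.120825+3/4·(-2.440275)≈0.666454
n=6: y≈0.666454, sp=2, e=sp−y≈1.333546; I≈2.949971, D=e−e_prev≈2.454371; u=1/2·1.333546+1/2·2.949971+1·2.454371≈4.59613; next y=4/5·0.666454+3/4·4.59613≈3.980261

0 -2 -4.000 0.000
1 -2 3.000 -3.000
2 2 2.800 -0.150
3 2 -1.535 1.980
4 2 3.700 0.433
5 2 -2.440 3.121
6 2 4.596 0.666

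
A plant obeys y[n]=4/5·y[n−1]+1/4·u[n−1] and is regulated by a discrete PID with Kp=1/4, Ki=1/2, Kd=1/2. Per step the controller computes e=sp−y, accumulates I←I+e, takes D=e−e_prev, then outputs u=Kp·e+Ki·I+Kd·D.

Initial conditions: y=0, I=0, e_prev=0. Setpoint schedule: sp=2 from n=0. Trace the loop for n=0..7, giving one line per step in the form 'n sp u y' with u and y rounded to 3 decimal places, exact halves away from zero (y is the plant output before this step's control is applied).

0 2 2.500 0.000
1 2 1.719 0.625
2 2 2.338 0.930
3 2 2.527 1.328
4 2 2.605 1.694
5 2 2.550 2.007
6 2 2.408 2.243
7 2 2.213 2.396

(exact arithmetic carried between steps; '≈' marks a value shown rounded to 6 d.p. or computed from one; I and e_prev carry over from the previous line; the table rounds u and y to 3 d.p., halves away from zero)
n=0: y=0, sp=2, e=sp−y=2; I=2, D=e−e_prev=2; u=1/4·2+1/2·2+1/2·2=2.5; next y=4/5·0+1/4·2.5=0.625
n=1: y=0.625, sp=2, e=sp−y=1.375; I=3.375, D=e−e_prev=-0.625; u=1/4·1.375+1/2·3.375+1/2·(-0.625)=1.71875; next y=4/5·0.625+1/4·1.71875≈0.929688
n=2: y≈0.929688, sp=2, e=sp−y≈1.070313; I≈4.445313, D=e−e_prev≈-0.304688; u=1/4·1.070313+1/2·4.445313+1/2·(-0.304688)≈2.337891; next y=4/5·0.929688+1/4·2.337891≈1.328223
n=3: y≈1.328223, sp=2, e=sp−y≈0.671777; I≈5.117090, D=e−e_prev≈-0.398535; u=1/4·0.671777+1/2·5.117090+1/2·(-0.398535)≈2.527222; next y=4/5·1.328223+1/4·2.527222≈1.694384
n=4: y≈1.694384, sp=2, e=sp−y≈0.305616; I≈5.422706, D=e−e_prev≈-0.366161; u=1/4·0.305616+1/2·5.422706+1/2·(-0.366161)≈2.604677; next y=4/5·1.694384+1/4·2.604677≈2.006676
n=5: y≈2.006676, sp=2, e=sp−y≈-0.006676; I≈5.416030, D=e−e_prev≈-0.312292; u=1/4·(-0.006676)+1/2·5.416030+1/2·(-0.312292)≈2.550200; next y=4/5·2.006676+1/4·2.550200≈2.242891
n=6: y≈2.242891, sp=2, e=sp−y≈-0.242891; I≈5.173139, D=e−e_prev≈-0.236215; u=1/4·(-0.242891)+1/2·5.173139+1/2·(-0.236215)≈2.407740; next y=4/5·2.242891+1/4·2.407740≈2.396248
n=7: y≈2.396248, sp=2, e=sp−y≈-0.396248; I≈4.776892, D=e−e_prev≈-0.153357; u=1/4·(-0.396248)+1/2·4.776892+1/2·(-0.153357)≈2.212706; next y=4/5·2.396248+1/4·2.212706≈2.470174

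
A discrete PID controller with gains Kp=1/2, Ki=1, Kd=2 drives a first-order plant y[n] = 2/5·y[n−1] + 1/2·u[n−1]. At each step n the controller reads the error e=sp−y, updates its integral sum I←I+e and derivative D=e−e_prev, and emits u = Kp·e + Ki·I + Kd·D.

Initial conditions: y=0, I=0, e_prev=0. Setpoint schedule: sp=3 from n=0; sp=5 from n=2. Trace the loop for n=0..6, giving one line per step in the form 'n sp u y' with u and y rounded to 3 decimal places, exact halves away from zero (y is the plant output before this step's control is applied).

(exact arithmetic carried between steps; '≈' marks a value shown rounded to 6 d.p. or computed from one; I and e_prev carry over from the previous line; the table rounds u and y to 3 d.p., halves away from zero)
n=0: y=0, sp=3, e=sp−y=3; I=3, D=e−e_prev=3; u=1/2·3+1·3+2·3=10.5; next y=2/5·0+1/2·10.5=5.25
n=1: y=5.25, sp=3, e=sp−y=-2.25; I=0.75, D=e−e_prev=-5.25; u=1/2·(-2.25)+1·0.75+2·(-5.25)=-10.875; next y=2/5·5.25+1/2·(-10.875)=-3.3375
n=2: y=-3.3375, sp=5, e=sp−y=8.3375; I=9.0875, D=e−e_prev=10.5875; u=1/2·8.3375+1·9.0875+2·10.5875=34.43125; next y=2/5·(-3.3375)+1/2·34.43125=15.880625
n=3: y=15.880625, sp=5, e=sp−y=-10.880625; I=-1.793125, D=e−e_prev=-19.218125; u=1/2·(-10.880625)+1·(-1.793125)+2·(-19.218125)≈-45.669688; next y=2/5·15.880625+1/2·(-45.669688)≈-16.482594
n=4: y≈-16.482594, sp=5, e=sp−y≈21.482594; I≈19.689469, D=e−e_prev≈32.363219; u=1/2·21.482594+1·19.689469+2·32.363219≈95.157203; next y=2/5·(-16.482594)+1/2·95.157203≈40.985564
n=5: y≈40.985564, sp=5, e=sp−y≈-35.985564; I≈-16.296095, D=e−e_prev≈-57.468158; u=1/2·(-35.985564)+1·(-16.296095)+2·(-57.468158)≈-149.225193; next y=2/5·40.985564+1/2·(-149.225193)≈-58.218371
n=6: y≈-58.218371, sp=5, e=sp−y≈63.218371; I≈46.922276, D=e−e_prev≈99.203935; u=1/2·63.218371+1·46.922276+2·99.203935≈276.939331; next y=2/5·(-58.218371)+1/2·276.939331≈115.182317

0 3 10.500 0.000
1 3 -10.875 5.250
2 5 34.431 -3.338
3 5 -45.670 15.881
4 5 95.157 -16.483
5 5 -149.225 40.986
6 5 276.939 -58.218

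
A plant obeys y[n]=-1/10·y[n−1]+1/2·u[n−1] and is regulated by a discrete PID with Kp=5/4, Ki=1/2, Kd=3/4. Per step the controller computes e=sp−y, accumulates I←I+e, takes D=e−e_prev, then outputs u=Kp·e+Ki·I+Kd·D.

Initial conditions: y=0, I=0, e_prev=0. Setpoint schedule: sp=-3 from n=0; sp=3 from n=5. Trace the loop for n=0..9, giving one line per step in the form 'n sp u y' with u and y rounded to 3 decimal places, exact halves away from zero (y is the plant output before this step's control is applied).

(exact arithmetic carried between steps; '≈' marks a value shown rounded to 6 d.p. or computed from one; I and e_prev carry over from the previous line; the table rounds u and y to 3 d.p., halves away from zero)
n=0: y=0, sp=-3, e=sp−y=-3; I=-3, D=e−e_prev=-3; u=5/4·(-3)+1/2·(-3)+3/4·(-3)=-7.5; next y=-1/10·0+1/2·(-7.5)=-3.75
n=1: y=-3.75, sp=-3, e=sp−y=0.75; I=-2.25, D=e−e_prev=3.75; u=5/4·0.75+1/2·(-2.25)+3/4·3.75=2.625; next y=-1/10·(-3.75)+1/2·2.625=1.6875
n=2: y=1.6875, sp=-3, e=sp−y=-4.6875; I=-6.9375, D=e−e_prev=-5.4375; u=5/4·(-4.6875)+1/2·(-6.9375)+3/4·(-5.4375)=-13.40625; next y=-1/10·1.6875+1/2·(-13.40625)=-6.871875
n=3: y=-6.871875, sp=-3, e=sp−y=3.871875; I=-3.065625, D=e−e_prev=8.559375; u=5/4·3.871875+1/2·(-3.065625)+3/4·8.559375≈9.726563; next y=-1/10·(-6.871875)+1/2·9.726563≈5.550469
n=4: y≈5.550469, sp=-3, e=sp−y≈-8.550469; I≈-11.616094, D=e−e_prev≈-12.422344; u=5/4·(-8.550469)+1/2·(-11.616094)+3/4·(-12.422344)≈-25.812891; next y=-1/10·5.550469+1/2·(-25.812891)≈-13.461492
n=5: y≈-13.461492, sp=3, e=sp−y≈16.461492; I≈4.845398, D=e−e_prev≈25.011961; u=5/4·16.461492+1/2·4.845398+3/4·25.011961≈41.758535; next y=-1/10·(-13.461492)+1/2·41.758535≈22.225417
n=6: y≈22.225417, sp=3, e=sp−y≈-19.225417; I≈-14.380018, D=e−e_prev≈-35.686909; u=5/4·(-19.225417)+1/2·(-14.380018)+3/4·(-35.686909)≈-57.986962; next y=-1/10·22.225417+1/2·(-57.986962)≈-31.216023
n=7: y≈-31.216023, sp=3, e=sp−y≈34.216023; I≈19.836004, D=e−e_prev≈53.441439; u=5/4·34.216023+1/2·19.836004+3/4·53.441439≈92.769110; next y=-1/10·(-31.216023)+1/2·92.769110≈49.506157
n=8: y≈49.506157, sp=3, e=sp−y≈-46.506157; I≈-26.670153, D=e−e_prev≈-80.722180; u=5/4·(-46.506157)+1/2·(-26.670153)+3/4·(-80.722180)≈-132.009408; next y=-1/10·49.506157+1/2·(-132.009408)≈-70.955320
n=9: y≈-70.955320, sp=3, e=sp−y≈73.955320; I≈47.285167, D=e−e_prev≈120.461477; u=5/4·73.955320+1/2·47.285167+3/4·120.461477≈206.432841; next y=-1/10·(-70.955320)+1/2·206.432841≈110.311952

0 -3 -7.500 0.000
1 -3 2.625 -3.750
2 -3 -13.406 1.688
3 -3 9.727 -6.872
4 -3 -25.813 5.550
5 3 41.759 -13.461
6 3 -57.987 22.225
7 3 92.769 -31.216
8 3 -132.009 49.506
9 3 206.433 -70.955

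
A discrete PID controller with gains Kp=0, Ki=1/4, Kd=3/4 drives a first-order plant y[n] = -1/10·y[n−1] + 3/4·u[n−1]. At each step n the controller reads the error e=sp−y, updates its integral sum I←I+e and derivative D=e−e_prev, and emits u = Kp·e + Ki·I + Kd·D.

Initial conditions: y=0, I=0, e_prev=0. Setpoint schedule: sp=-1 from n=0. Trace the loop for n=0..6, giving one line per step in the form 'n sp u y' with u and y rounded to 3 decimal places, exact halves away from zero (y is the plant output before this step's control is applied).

(exact arithmetic carried between steps; '≈' marks a value shown rounded to 6 d.p. or computed from one; I and e_prev carry over from the previous line; the table rounds u and y to 3 d.p., halves away from zero)
n=0: y=0, sp=-1, e=sp−y=-1; I=-1, D=e−e_prev=-1; u=0·(-1)+1/4·(-1)+3/4·(-1)=-1; next y=-1/10·0+3/4·(-1)=-0.75
n=1: y=-0.75, sp=-1, e=sp−y=-0.25; I=-1.25, D=e−e_prev=0.75; u=0·(-0.25)+1/4·(-1.25)+3/4·0.75=0.25; next y=-1/10·(-0.75)+3/4·0.25=0.2625
n=2: y=0.2625, sp=-1, e=sp−y=-1.2625; I=-2.5125, D=e−e_prev=-1.0125; u=0·(-1.2625)+1/4·(-2.5125)+3/4·(-1.0125)=-1.3875; next y=-1/10·0.2625+3/4·(-1.3875)=-1.066875
n=3: y=-1.066875, sp=-1, e=sp−y=0.066875; I=-2.445625, D=e−e_prev=1.329375; u=0·0.066875+1/4·(-2.445625)+3/4·1.329375=0.385625; next y=-1/10·(-1.066875)+3/4·0.385625≈0.395906
n=4: y≈0.395906, sp=-1, e=sp−y≈-1.395906; I≈-3.841531, D=e−e_prev≈-1.462781; u=0·(-1.395906)+1/4·(-3.841531)+3/4·(-1.462781)≈-2.057469; next y=-1/10·0.395906+3/4·(-2.057469)≈-1.582692
n=5: y≈-1.582692, sp=-1, e=sp−y≈0.582692; I≈-3.258839, D=e−e_prev≈1.978598; u=0·0.582692+1/4·(-3.258839)+3/4·1.978598≈0.669239; next y=-1/10·(-1.582692)+3/4·0.669239≈0.660199
n=6: y≈0.660199, sp=-1, e=sp−y≈-1.660199; I≈-4.919038, D=e−e_prev≈-2.242891; u=0·(-1.660199)+1/4·(-4.919038)+3/4·(-2.242891)≈-2.911927; next y=-1/10·0.660199+3/4·(-2.911927)≈-2.249965

0 -1 -1.000 0.000
1 -1 0.250 -0.750
2 -1 -1.388 0.263
3 -1 0.386 -1.067
4 -1 -2.057 0.396
5 -1 0.669 -1.583
6 -1 -2.912 0.660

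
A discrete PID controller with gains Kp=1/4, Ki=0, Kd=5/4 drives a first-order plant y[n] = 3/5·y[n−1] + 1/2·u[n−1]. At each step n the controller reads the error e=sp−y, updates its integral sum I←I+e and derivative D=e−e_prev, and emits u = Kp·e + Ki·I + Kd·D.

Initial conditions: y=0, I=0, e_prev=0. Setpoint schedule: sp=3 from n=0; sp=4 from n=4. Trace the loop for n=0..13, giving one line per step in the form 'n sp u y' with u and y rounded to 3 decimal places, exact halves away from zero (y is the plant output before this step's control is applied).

0 3 4.500 0.000
1 3 -2.625 2.250
2 3 3.506 0.038
3 3 -1.867 1.776
4 4 4.271 0.132
5 4 -2.157 2.215
6 4 3.393 0.250
7 4 -1.457 1.847
8 4 2.739 0.379
9 4 -0.922 1.597
10 4 2.250 0.498
11 4 -0.514 1.424
12 4 1.884 0.597
13 4 -0.204 1.300

(exact arithmetic carried between steps; '≈' marks a value shown rounded to 6 d.p. or computed from one; I and e_prev carry over from the previous line; the table rounds u and y to 3 d.p., halves away from zero)
n=0: y=0, sp=3, e=sp−y=3; I=3, D=e−e_prev=3; u=1/4·3+0·3+5/4·3=4.5; next y=3/5·0+1/2·4.5=2.25
n=1: y=2.25, sp=3, e=sp−y=0.75; I=3.75, D=e−e_prev=-2.25; u=1/4·0.75+0·3.75+5/4·(-2.25)=-2.625; next y=3/5·2.25+1/2·(-2.625)=0.0375
n=2: y=0.0375, sp=3, e=sp−y=2.9625; I=6.7125, D=e−e_prev=2.2125; u=1/4·2.9625+0·6.7125+5/4·2.2125=3.50625; next y=3/5·0.0375+1/2·3.50625=1.775625
n=3: y=1.775625, sp=3, e=sp−y=1.224375; I=7.936875, D=e−e_prev=-1.738125; u=1/4·1.224375+0·7.936875+5/4·(-1.738125)≈-1.866563; next y=3/5·1.775625+1/2·(-1.866563)≈0.132094
n=4: y≈0.132094, sp=4, e=sp−y≈3.867906; I≈11.804781, D=e−e_prev≈2.643531; u=1/4·3.867906+0·11.804781+5/4·2.643531≈4.271391; next y=3/5·0.132094+1/2·4.271391≈2.214952
n=5: y≈2.214952, sp=4, e=sp−y≈1.785048; I≈13.589830, D=e−e_prev≈-2.082858; u=1/4·1.785048+0·13.589830+5/4·(-2.082858)≈-2.157310; next y=3/5·2.214952+1/2·(-2.157310)≈0.250316
n=6: y≈0.250316, sp=4, e=sp−y≈3.749684; I≈17.339514, D=e−e_prev≈1.964636; u=1/4·3.749684+0·17.339514+5/4·1.964636≈3.393216; next y=3/5·0.250316+1/2·3.393216≈1.846797
n=7: y≈1.846797, sp=4, e=sp−y≈2.153203; I≈19.492716, D=e−e_prev≈-1.596481; u=1/4·2.153203+0·19.492716+5/4·(-1.596481)≈-1.457301; next y=3/5·1.846797+1/2·(-1.457301)≈0.379428
n=8: y≈0.379428, sp=4, e=sp−y≈3.620572; I≈23.113289, D=e−e_prev≈1.467370; u=1/4·3.620572+0·23.113289+5/4·1.467370≈2.739355; next y=3/5·0.379428+1/2·2.739355≈1.597334
n=9: y≈1.597334, sp=4, e=sp−y≈2.402666; I≈25.515954, D=e−e_prev≈-1.217906; u=1/4·2.402666+0·25.515954+5/4·(-1.217906)≈-0.921716; next y=3/5·1.597334+1/2·(-0.921716)≈0.497542
n=10: y≈0.497542, sp=4, e=sp−y≈3.502458; I≈29.018412, D=e−e_prev≈1.099792; u=1/4·3.502458+0·29.018412+5/4·1.099792≈2.250354; next y=3/5·0.497542+1/2·2.250354≈1.423703
n=11: y≈1.423703, sp=4, e=sp−y≈2.576297; I≈31.594710, D=e−e_prev≈-0.926160; u=1/4·2.576297+0·31.594710+5/4·(-0.926160)≈-0.513626; next y=3/5·1.423703+1/2·(-0.513626)≈0.597409
n=12: y≈0.597409, sp=4, e=sp−y≈3.402591; I≈34.997301, D=e−e_prev≈0.826294; u=1/4·3.402591+0·34.997301+5/4·0.826294≈1.883515; next y=3/5·0.597409+1/2·1.883515≈1.300203
n=13: y≈1.300203, sp=4, e=sp−y≈2.699797; I≈37.697098, D=e−e_prev≈-0.702794; u=1/4·2.699797+0·37.697098+5/4·(-0.702794)≈-0.203544; next y=3/5·1.300203+1/2·(-0.203544)≈0.678350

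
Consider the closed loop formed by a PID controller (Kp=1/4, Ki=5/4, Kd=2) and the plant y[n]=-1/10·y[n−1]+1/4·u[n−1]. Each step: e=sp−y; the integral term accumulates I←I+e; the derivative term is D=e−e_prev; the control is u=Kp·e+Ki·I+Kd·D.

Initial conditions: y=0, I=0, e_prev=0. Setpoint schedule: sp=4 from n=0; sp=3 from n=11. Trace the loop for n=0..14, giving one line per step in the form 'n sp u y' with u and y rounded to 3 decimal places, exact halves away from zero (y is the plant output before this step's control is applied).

(exact arithmetic carried between steps; '≈' marks a value shown rounded to 6 d.p. or computed from one; I and e_prev carry over from the previous line; the table rounds u and y to 3 d.p., halves away from zero)
n=0: y=0, sp=4, e=sp−y=4; I=4, D=e−e_prev=4; u=1/4·4+5/4·4+2·4=14; next y=-1/10·0+1/4·14=3.5
n=1: y=3.5, sp=4, e=sp−y=0.5; I=4.5, D=e−e_prev=-3.5; u=1/4·0.5+5/4·4.5+2·(-3.5)=-1.25; next y=-1/10·3.5+1/4·(-1.25)=-0.6625
n=2: y=-0.6625, sp=4, e=sp−y=4.6625; I=9.1625, D=e−e_prev=4.1625; u=1/4·4.6625+5/4·9.1625+2·4.1625=20.94375; next y=-1/10·(-0.6625)+1/4·20.94375≈5.302188
n=3: y≈5.302188, sp=4, e=sp−y≈-1.302188; I≈7.860313, D=e−e_prev≈-5.964688; u=1/4·(-1.302188)+5/4·7.860313+2·(-5.964688)≈-2.429531; next y=-1/10·5.302188+1/4·(-2.429531)≈-1.137602
n=4: y≈-1.137602, sp=4, e=sp−y≈5.137602; I≈12.997914, D=e−e_prev≈6.439789; u=1/4·5.137602+5/4·12.997914+2·6.439789≈30.411371; next y=-1/10·(-1.137602)+1/4·30.411371≈7.716603
n=5: y≈7.716603, sp=4, e=sp−y≈-3.716603; I≈9.281311, D=e−e_prev≈-8.854204; u=1/4·(-3.716603)+5/4·9.281311+2·(-8.854204)≈-7.035921; next y=-1/10·7.716603+1/4·(-7.035921)≈-2.530640
n=6: y≈-2.530640, sp=4, e=sp−y≈6.530640; I≈15.811952, D=e−e_prev≈10.247243; u=1/4·6.530640+5/4·15.811952+2·10.247243≈41.892087; next y=-1/10·(-2.530640)+1/4·41.892087≈10.726086
n=7: y≈10.726086, sp=4, e=sp−y≈-6.726086; I≈9.085866, D=e−e_prev≈-13.256726; u=1/4·(-6.726086)+5/4·9.085866+2·(-13.256726)≈-16.837641; next y=-1/10·10.726086+1/4·(-16.837641)≈-5.282019
n=8: y≈-5.282019, sp=4, e=sp−y≈9.282019; I≈18.367885, D=e−e_prev≈16.008105; u=1/4·9.282019+5/4·18.367885+2·16.008105≈57.296570; next y=-1/10·(-5.282019)+1/4·57.296570≈14.852344
n=9: y≈14.852344, sp=4, e=sp−y≈-10.852344; I≈7.515540, D=e−e_prev≈-20.134363; u=1/4·(-10.852344)+5/4·7.515540+2·(-20.134363)≈-33.587387; next y=-1/10·14.852344+1/4·(-33.587387)≈-9.882081
n=10: y≈-9.882081, sp=4, e=sp−y≈13.882081; I≈21.397622, D=e−e_prev≈24.734426; u=1/4·13.882081+5/4·21.397622+2·24.734426≈79.686399; next y=-1/10·(-9.882081)+1/4·79.686399≈20.909808
n=11: y≈20.909808, sp=3, e=sp−y≈-17.909808; I≈3.487814, D=e−e_prev≈-31.791889; u=1/4·(-17.909808)+5/4·3.487814+2·(-31.791889)≈-63.701462; next y=-1/10·20.909808+1/4·(-63.701462)≈-18.016346
n=12: y≈-18.016346, sp=3, e=sp−y≈21.016346; I≈24.504160, D=e−e_prev≈38.926154; u=1/4·21.016346+5/4·24.504160+2·38.926154≈113.736595; next y=-1/10·(-18.016346)+1/4·113.736595≈30.235783
n=13: y≈30.235783, sp=3, e=sp−y≈-27.235783; I≈-2.731623, D=e−e_prev≈-48.252130; u=1/4·(-27.235783)+5/4·(-2.731623)+2·(-48.252130)≈-106.727734; next y=-1/10·30.235783+1/4·(-106.727734)≈-29.705512
n=14: y≈-29.705512, sp=3, e=sp−y≈32.705512; I≈29.973889, D=e−e_prev≈59.941295; u=1/4·32.705512+5/4·29.973889+2·59.941295≈165.526330; next y=-1/10·(-29.705512)+1/4·165.526330≈44.352134

0 4 14.000 0.000
1 4 -1.250 3.500
2 4 20.944 -0.663
3 4 -2.430 5.302
4 4 30.411 -1.138
5 4 -7.036 7.717
6 4 41.892 -2.531
7 4 -16.838 10.726
8 4 57.297 -5.282
9 4 -33.587 14.852
10 4 79.686 -9.882
11 3 -63.701 20.910
12 3 113.737 -18.016
13 3 -106.728 30.236
14 3 165.526 -29.706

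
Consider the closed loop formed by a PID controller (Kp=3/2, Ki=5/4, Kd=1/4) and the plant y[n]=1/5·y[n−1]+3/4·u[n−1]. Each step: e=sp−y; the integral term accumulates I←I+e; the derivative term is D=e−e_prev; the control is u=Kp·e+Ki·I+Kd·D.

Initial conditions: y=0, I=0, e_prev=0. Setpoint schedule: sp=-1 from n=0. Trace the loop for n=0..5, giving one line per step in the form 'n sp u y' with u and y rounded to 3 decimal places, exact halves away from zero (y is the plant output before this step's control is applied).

0 -1 -3.000 0.000
1 -1 2.750 -2.250
2 -1 -7.838 1.613
3 -1 11.367 -5.556
4 -1 -23.640 7.414
5 -1 40.068 -16.247

(exact arithmetic carried between steps; '≈' marks a value shown rounded to 6 d.p. or computed from one; I and e_prev carry over from the previous line; the table rounds u and y to 3 d.p., halves away from zero)
n=0: y=0, sp=-1, e=sp−y=-1; I=-1, D=e−e_prev=-1; u=3/2·(-1)+5/4·(-1)+1/4·(-1)=-3; next y=1/5·0+3/4·(-3)=-2.25
n=1: y=-2.25, sp=-1, e=sp−y=1.25; I=0.25, D=e−e_prev=2.25; u=3/2·1.25+5/4·0.25+1/4·2.25=2.75; next y=1/5·(-2.25)+3/4·2.75=1.6125
n=2: y=1.6125, sp=-1, e=sp−y=-2.6125; I=-2.3625, D=e−e_prev=-3.8625; u=3/2·(-2.6125)+5/4·(-2.3625)+1/4·(-3.8625)=-7.8375; next y=1/5·1.6125+3/4·(-7.8375)=-5.555625
n=3: y=-5.555625, sp=-1, e=sp−y=4.555625; I=2.193125, D=e−e_prev=7.168125; u=3/2·4.555625+5/4·2.193125+1/4·7.168125=11.366875; next y=1/5·(-5.555625)+3/4·11.366875≈7.414031
n=4: y≈7.414031, sp=-1, e=sp−y≈-8.414031; I≈-6.220906, D=e−e_prev≈-12.969656; u=3/2·(-8.414031)+5/4·(-6.220906)+1/4·(-12.969656)≈-23.639594; next y=1/5·7.414031+3/4·(-23.639594)≈-16.246889
n=5: y≈-16.246889, sp=-1, e=sp−y≈15.246889; I≈9.025983, D=e−e_prev≈23.660920; u=3/2·15.246889+5/4·9.025983+1/4·23.660920≈40.068042; next y=1/5·(-16.246889)+3/4·40.068042≈26.801654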